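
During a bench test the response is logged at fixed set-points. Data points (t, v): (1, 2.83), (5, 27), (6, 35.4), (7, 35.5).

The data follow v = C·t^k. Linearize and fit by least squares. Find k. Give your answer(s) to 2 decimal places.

Taking logs, ln v = k·ln t + ln C, so regress ln v on ln t.
XᵀX = [[9.5873, 5.3471]; [5.3471, 4]], rhs = [18.6411, 11.4724]ᵀ  (here Σln t = 5.3471, Σ(ln t)² = 9.5873, Σln v = 11.4724, Σln t·ln v = 18.6411).
Slope k = (n·Σln t·ln v − Σln t·Σln v)/(n·Σ(ln t)² − (Σln t)²) = (4·18.6411 − 5.3471·11.4724)/9.7575 = 1.35492; ln C = (Σln v − k·Σln t)/n = 1.05687.

k = 1.35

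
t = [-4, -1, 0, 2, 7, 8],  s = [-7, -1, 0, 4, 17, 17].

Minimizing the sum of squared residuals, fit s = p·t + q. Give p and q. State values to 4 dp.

From the data, Σt·t = 134, Σt = 12, Σ1 = 6.
For Aᵀs: Σt·s = 292, Σs = 30.
Normal equations: [[134, 12]; [12, 6]]·[p, q]ᵀ = [292, 30]ᵀ.
det = 134·6 − 12² = 660.
p = (292·6 − 12·30)/660 = 116/55; q = (134·30 − 12·292)/660 = 43/55.

p = 2.1091, q = 0.7818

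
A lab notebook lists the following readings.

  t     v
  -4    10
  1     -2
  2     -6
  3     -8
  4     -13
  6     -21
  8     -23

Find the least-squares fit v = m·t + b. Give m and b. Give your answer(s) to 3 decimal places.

m = -2.926, b = -0.640

MᵀM·[m, b]ᵀ = Mᵀv reads: 146·m + 20·b = -440;  20·m + 7·b = -63.
Eliminating b: 7·(row 1) − 20·(row 2) gives 622·m = 7·(-440) − 20·(-63) = -1820, so m = -910/311.
Then b = ((-63) − 20·(-910/311))/7 = -199/311.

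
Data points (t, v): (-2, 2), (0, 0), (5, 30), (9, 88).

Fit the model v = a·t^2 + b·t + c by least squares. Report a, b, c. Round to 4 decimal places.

From the data, Σt^2·t^2 = 7202, Σt^2·t = 846, Σt^2 = 110, Σt·t = 110, Σt = 12, Σ1 = 4.
Right-hand side: Σt^2·v = 7886, Σt·v = 938, Σv = 120.
So AᵀA·[a, b, c]ᵀ = Aᵀv: [[7202, 846, 110]; [846, 110, 12]; [110, 12, 4]]·[a, b, c]ᵀ = [7886, 938, 120]ᵀ.
Solving the 3×3 system (Gaussian elimination) gives a = 20558/21421, b = 23965/21421, c = 5390/21421.

a = 0.9597, b = 1.1188, c = 0.2516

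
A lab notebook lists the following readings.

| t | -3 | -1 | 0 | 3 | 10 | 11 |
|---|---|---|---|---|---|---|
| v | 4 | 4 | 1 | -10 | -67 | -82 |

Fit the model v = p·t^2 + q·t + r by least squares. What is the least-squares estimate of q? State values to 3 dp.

MᵀM·[p, q, r]ᵀ = Mᵀv reads: 24804·p + 2330·q + 240·r = -16672;  2330·p + 240·q + 20·r = -1618;  240·p + 20·q + 6·r = -150.
Row-reducing yields p = -20891/44169, q = -167478/73615, r = 66371/44169.

q = -2.275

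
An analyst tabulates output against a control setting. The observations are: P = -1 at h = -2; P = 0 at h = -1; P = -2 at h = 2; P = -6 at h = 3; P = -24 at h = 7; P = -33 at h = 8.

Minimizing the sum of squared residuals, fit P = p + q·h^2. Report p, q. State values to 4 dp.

p = 0.1354, q = -0.5100

Compute the Gram sums: Σ1 = 6, Σh^2 = 131, Σh^2·h^2 = 6611.
Moment sums: ΣP = -66, Σh^2·P = -3354.
Δ = 6·6611 − 131² = 22505.
p = ((-66)·6611 − 131·(-3354))/22505 = 3048/22505; q = (6·(-3354) − 131·(-66))/22505 = -11478/22505.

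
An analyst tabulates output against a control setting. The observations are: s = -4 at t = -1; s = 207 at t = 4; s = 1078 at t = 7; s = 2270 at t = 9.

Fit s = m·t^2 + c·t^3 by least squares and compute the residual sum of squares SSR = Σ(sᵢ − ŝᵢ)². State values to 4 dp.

SSR = 3.5975

XᵀX·[m, c]ᵀ = Xᵀs reads: 9219·m + 76879·c = 240000;  76879·m + 653187·c = 2037836.
Determinant 9219·653187 − 76879² = 111350312.
m = (240000·653187 − 76879·2037836)/111350312 = 24521539/27837578; c = (9219·2037836 − 76879·240000)/111350312 = 83962521/27837578.
Residuals: -25954665/13918789, -1783661/13918789, 4104485/13918789, -1810204/13918789; SSR = 50072583/13918789.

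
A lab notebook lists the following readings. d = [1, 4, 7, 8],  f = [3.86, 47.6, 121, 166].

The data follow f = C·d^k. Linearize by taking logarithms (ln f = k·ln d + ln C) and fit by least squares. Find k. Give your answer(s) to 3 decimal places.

Let Y = ln f. Fitting Y = k·ln d + ln C by least squares:
Σln d = 5.4116, Σ(ln d)² = 10.0325, Σln f = 15.1213, Σln d·ln f = 25.3173.
Equations: 10.0325·k + 5.4116·ln C = 25.3173;  5.4116·k + 4·ln C = 15.1213.
Solving (det = 10.8439): k = 1.79254, ln C = 1.35517.

k = 1.793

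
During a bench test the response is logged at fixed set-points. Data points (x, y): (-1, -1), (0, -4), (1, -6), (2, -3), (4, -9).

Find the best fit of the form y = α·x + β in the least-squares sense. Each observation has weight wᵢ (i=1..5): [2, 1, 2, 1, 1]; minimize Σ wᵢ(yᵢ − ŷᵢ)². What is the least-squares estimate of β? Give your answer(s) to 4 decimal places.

The normal equations are: 24·α + 6·β = -52;  6·α + 7·β = -30.
(Σwᵢ·x·x = 24, Σwᵢ·x = 6, Σwᵢ·1 = 7, Σwᵢ·x·y = -52, Σwᵢ·y = -30.)
Eliminating β: 7·(row 1) − 6·(row 2) gives 132·α = 7·(-52) − 6·(-30) = -184, so α = -46/33.
Then β = ((-30) − 6·(-46/33))/7 = -34/11.

β = -3.0909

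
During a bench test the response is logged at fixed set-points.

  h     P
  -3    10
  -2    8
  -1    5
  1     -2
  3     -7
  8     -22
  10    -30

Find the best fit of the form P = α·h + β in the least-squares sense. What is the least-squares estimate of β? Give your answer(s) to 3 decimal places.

From the data, Σh·h = 188, Σh = 16, Σ1 = 7.
For MᵀP: Σh·P = -550, ΣP = -38.
Normal equations: [[188, 16]; [16, 7]]·[α, β]ᵀ = [-550, -38]ᵀ.
Eliminating β: 7·(row 1) − 16·(row 2) gives 1060·α = 7·(-550) − 16·(-38) = -3242, so α = -1621/530.
Then β = ((-38) − 16·(-1621/530))/7 = 414/265.

β = 1.562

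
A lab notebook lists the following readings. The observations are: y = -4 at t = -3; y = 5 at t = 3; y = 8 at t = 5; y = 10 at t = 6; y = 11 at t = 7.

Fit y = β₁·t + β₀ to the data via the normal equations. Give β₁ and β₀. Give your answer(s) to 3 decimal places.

The normal equations are: 128·β₁ + 18·β₀ = 204;  18·β₁ + 5·β₀ = 30.
(Σt·t = 128, Σt = 18, Σ1 = 5, Σt·y = 204, Σy = 30.)
Determinant 128·5 − 18² = 316.
β₁ = (204·5 − 18·30)/316 = 120/79; β₀ = (128·30 − 18·204)/316 = 42/79.

β₁ = 1.519, β₀ = 0.532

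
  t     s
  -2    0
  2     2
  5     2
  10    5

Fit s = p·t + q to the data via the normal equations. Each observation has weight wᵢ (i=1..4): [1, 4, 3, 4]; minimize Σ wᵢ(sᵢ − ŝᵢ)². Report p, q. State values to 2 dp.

p = 0.40, q = 0.82

Sums needed: Σwᵢ·t·t = 495, Σwᵢ·t = 61, Σwᵢ·1 = 12.
Right-hand side: Σwᵢ·t·s = 246, Σwᵢ·s = 34.
XᵀWX·[p, q]ᵀ = XᵀWs becomes [[495, 61]; [61, 12]]·[p, q]ᵀ = [246, 34]ᵀ.
Eliminating q: 12·(row 1) − 61·(row 2) gives 2219·p = 12·246 − 61·34 = 878, so p = 878/2219.
Then q = (34 − 61·(878/2219))/12 = 1824/2219.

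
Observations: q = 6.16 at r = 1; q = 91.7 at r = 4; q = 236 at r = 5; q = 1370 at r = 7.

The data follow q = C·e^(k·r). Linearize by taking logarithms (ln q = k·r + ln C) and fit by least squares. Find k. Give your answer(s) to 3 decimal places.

k = 0.902

Linearized form: ln q = k·r + ln C. From the 4 transformed points,
XᵀX = [[91.0000, 17.0000]; [17.0000, 4]], rhs = [97.7693, 19.0230]ᵀ  (here Σr = 17.0000, Σ(r)² = 91.0000, Σln q = 19.0230, Σr·ln q = 97.7693).
Δ = 91.0000·4 − (17.0000)² = 75.0000; k = (97.7693·4 − 17.0000·19.0230)/75.0000 = 0.90248, ln C = (91.0000·19.0230 − 17.0000·97.7693)/75.0000 = 0.92020.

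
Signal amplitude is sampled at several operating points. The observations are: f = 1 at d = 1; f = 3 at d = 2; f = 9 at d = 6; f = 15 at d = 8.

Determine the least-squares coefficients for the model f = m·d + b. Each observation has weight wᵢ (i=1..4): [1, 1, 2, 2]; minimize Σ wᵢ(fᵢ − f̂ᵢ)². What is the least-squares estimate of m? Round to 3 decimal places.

m = 1.926

Sums needed: Σwᵢ·d·d = 205, Σwᵢ·d = 31, Σwᵢ·1 = 6.
For AᵀWf: Σwᵢ·d·f = 355, Σwᵢ·f = 52.
Eliminating b: 6·(row 1) − 31·(row 2) gives 269·m = 6·355 − 31·52 = 518, so m = 518/269.
Then b = (52 − 31·(518/269))/6 = -345/269.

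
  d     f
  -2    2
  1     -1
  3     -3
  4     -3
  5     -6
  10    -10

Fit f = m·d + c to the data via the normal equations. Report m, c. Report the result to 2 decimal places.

m = -1.01, c = 0.04

The normal system MᵀM·[m, c]ᵀ = Mᵀf is [[155, 21]; [21, 6]]·[m, c]ᵀ = [-156, -21]ᵀ.
Determinant 155·6 − 21² = 489.
m = ((-156)·6 − 21·(-21))/489 = -165/163; c = (155·(-21) − 21·(-156))/489 = 7/163.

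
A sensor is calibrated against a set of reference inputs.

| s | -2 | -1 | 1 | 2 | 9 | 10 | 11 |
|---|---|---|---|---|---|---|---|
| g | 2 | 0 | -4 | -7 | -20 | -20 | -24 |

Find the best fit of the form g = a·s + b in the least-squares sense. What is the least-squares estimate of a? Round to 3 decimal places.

a = -1.925

The normal system MᵀM·[a, b]ᵀ = Mᵀg is [[312, 30]; [30, 7]]·[a, b]ᵀ = [-666, -73]ᵀ.
Eliminating b: 7·(row 1) − 30·(row 2) gives 1284·a = 7·(-666) − 30·(-73) = -2472, so a = -206/107.
Then b = ((-73) − 30·(-206/107))/7 = -233/107.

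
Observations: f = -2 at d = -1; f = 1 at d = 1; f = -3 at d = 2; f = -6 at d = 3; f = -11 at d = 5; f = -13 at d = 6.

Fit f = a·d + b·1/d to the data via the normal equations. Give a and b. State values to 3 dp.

a = -2.321, b = 3.729

With design matrix A, AᵀA = [[76, 6]; [6, 1093/450]] and Aᵀf = [-154, -73/15]ᵀ.
Determinant 76·(1093/450) − 6² = 33434/225.
a = ((-154)·(1093/450) − 6·(-73/15))/(33434/225) = -77591/33434; b = (76·(-73/15) − 6·(-154))/(33434/225) = 62340/16717.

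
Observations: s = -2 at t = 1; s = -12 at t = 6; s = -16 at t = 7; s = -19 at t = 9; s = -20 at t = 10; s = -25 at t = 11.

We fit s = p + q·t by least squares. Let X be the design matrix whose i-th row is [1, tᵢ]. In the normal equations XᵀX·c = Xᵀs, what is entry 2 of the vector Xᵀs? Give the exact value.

Entry 2 ↔ basis t, so (Xᵀs)_{2} = Σᵢ (t)·sᵢ = (1)·(-2) + (6)·(-12) + (7)·(-16) + (9)·(-19) + (10)·(-20) + (11)·(-25) = -832.

-832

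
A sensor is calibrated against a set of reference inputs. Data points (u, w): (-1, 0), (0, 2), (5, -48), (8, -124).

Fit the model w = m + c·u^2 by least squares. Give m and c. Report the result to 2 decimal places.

Normal-equation sums: Σ1 = 4, Σu^2 = 90, Σu^2·u^2 = 4722.
Right-hand side: Σw = -170, Σu^2·w = -9136.
Eliminating c: 4722·(row 1) − 90·(row 2) gives 10788·m = 4722·(-170) − 90·(-9136) = 19500, so m = 1625/899.
Then c = ((-9136) − 90·(1625/899))/4722 = -5311/2697.

m = 1.81, c = -1.97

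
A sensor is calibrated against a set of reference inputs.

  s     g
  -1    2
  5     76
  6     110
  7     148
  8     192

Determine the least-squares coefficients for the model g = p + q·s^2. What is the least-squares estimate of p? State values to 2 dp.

With design matrix M, MᵀM = [[5, 175]; [175, 8419]] and Mᵀg = [528, 25402]ᵀ.
Δ = 5·8419 − 175² = 11470.
p = (528·8419 − 175·25402)/11470 = -59/5735; q = (5·25402 − 175·528)/11470 = 3461/1147.

p = -0.01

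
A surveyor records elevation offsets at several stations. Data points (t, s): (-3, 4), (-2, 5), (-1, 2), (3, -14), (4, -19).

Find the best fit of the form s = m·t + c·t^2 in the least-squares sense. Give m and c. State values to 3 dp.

MᵀM·[m, c]ᵀ = Mᵀs reads: 39·m + 55·c = -142;  55·m + 435·c = -372.
(Σt·t = 39, Σt·t^2 = 55, Σt^2·t^2 = 435, Σt·s = -142, Σt^2·s = -372.)
Determinant 39·435 − 55² = 13940.
m = ((-142)·435 − 55·(-372))/13940 = -243/82; c = (39·(-372) − 55·(-142))/13940 = -197/410.

m = -2.963, c = -0.480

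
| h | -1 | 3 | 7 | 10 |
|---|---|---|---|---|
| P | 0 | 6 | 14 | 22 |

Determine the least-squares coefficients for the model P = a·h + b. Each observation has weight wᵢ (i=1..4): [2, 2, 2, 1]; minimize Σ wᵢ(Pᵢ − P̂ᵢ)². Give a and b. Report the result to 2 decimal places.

a = 1.92, b = 1.16

Forming MᵀWM = [[218, 28]; [28, 7]] and MᵀWP = [452, 62]ᵀ gives MᵀWM·[a, b]ᵀ = MᵀWP.
Determinant 218·7 − 28² = 742.
a = (452·7 − 28·62)/742 = 102/53; b = (218·62 − 28·452)/742 = 430/371.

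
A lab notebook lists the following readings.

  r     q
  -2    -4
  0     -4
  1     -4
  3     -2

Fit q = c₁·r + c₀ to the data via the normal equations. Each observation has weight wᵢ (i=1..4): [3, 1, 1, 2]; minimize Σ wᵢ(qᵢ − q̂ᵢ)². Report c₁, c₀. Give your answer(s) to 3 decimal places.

Forming XᵀWX = [[31, 1]; [1, 7]] and XᵀWq = [8, -24]ᵀ gives XᵀWX·[c₁, c₀]ᵀ = XᵀWq.
Determinant 31·7 − 1² = 216.
c₁ = (8·7 − 1·(-24))/216 = 10/27; c₀ = (31·(-24) − 1·8)/216 = -94/27.

c₁ = 0.370, c₀ = -3.481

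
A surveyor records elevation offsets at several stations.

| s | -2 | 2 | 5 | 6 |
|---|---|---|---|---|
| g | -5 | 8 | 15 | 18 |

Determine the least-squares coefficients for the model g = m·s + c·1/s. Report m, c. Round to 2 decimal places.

Forming MᵀM = [[69, 4]; [4, 511/900]] and Mᵀg = [209, 25/2]ᵀ gives MᵀM·[m, c]ᵀ = Mᵀg.
Eliminating c: (511/900)·(row 1) − 4·(row 2) gives (6953/300)·m = (511/900)·209 − 4·(25/2) = 61799/900, so m = 61799/20859.
Then c = ((25/2) − 4·(61799/20859))/(511/900) = 7950/6953.

m = 2.96, c = 1.14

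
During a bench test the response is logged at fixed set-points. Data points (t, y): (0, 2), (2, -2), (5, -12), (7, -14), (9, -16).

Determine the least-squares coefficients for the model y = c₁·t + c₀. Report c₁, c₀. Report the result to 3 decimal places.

c₁ = -2.120, c₀ = 1.353

The normal system AᵀA·[c₁, c₀]ᵀ = Aᵀy is [[159, 23]; [23, 5]]·[c₁, c₀]ᵀ = [-306, -42]ᵀ.
Eliminating c₀: 5·(row 1) − 23·(row 2) gives 266·c₁ = 5·(-306) − 23·(-42) = -564, so c₁ = -282/133.
Then c₀ = ((-42) − 23·(-282/133))/5 = 180/133.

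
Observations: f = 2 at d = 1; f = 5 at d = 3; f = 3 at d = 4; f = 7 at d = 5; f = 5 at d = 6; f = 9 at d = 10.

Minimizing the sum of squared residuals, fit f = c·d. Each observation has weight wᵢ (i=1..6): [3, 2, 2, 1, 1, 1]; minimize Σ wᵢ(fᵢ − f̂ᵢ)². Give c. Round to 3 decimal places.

c = 1.005

Entries of AᵀWA: Σwᵢ·d·d = 214.
And Σwᵢ·d·f = 215.
AᵀWA·[c]ᵀ = AᵀWf becomes [[214]]·[c]ᵀ = [215]ᵀ.
Hence c = 215 / 214 ≈ 1.00467.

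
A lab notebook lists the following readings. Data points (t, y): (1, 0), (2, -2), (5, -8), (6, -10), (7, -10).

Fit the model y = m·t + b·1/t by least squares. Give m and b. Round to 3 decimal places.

m = -1.586, b = 1.668

XᵀX·[m, b]ᵀ = Xᵀy reads: 115·m + 5·b = -174;  5·m + (29507/22050)·b = -598/105.
Eliminating b: (29507/22050)·(row 1) − 5·(row 2) gives (568411/4410)·m = (29507/22050)·(-174) − 5·(-598/105) = -250351/1225, so m = -4506318/2842055.
Then b = ((-598/105) − 5·(-4506318/2842055))/(29507/22050) = 948360/568411.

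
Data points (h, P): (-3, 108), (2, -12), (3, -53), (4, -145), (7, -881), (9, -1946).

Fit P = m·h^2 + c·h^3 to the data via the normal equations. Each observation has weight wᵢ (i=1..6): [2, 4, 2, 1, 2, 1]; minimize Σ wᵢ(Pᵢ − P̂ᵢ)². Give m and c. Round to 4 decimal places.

XᵀWX·[m, c]ᵀ = XᵀWP reads: 12007·m + 93815·c = -245486;  93815·m + 774007·c = -2041358.
Eliminating c: 774007·(row 1) − 93815·(row 2) gives 492247824·m = 774007·(-245486) − 93815·(-2041358) = 1502118368, so m = 93882398/30765489.
Then c = ((-2041358) − 93815·(93882398/30765489))/774007 = -92519776/30765489.

m = 3.0515, c = -3.0073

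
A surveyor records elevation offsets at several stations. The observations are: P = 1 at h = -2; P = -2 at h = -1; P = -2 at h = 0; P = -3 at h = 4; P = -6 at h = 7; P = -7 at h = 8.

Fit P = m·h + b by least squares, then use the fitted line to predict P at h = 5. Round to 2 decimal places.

Normal-equation sums: Σh·h = 134, Σh = 16, Σ1 = 6.
Moment sums: Σh·P = -110, ΣP = -19.
Eliminating b: 6·(row 1) − 16·(row 2) gives 548·m = 6·(-110) − 16·(-19) = -356, so m = -89/137.
Then b = ((-19) − 16·(-89/137))/6 = -393/274.
At h = 5: P̂ = (-89/137)·(5) + (-393/274)·(1) = -1283/274.

P̂ = -4.68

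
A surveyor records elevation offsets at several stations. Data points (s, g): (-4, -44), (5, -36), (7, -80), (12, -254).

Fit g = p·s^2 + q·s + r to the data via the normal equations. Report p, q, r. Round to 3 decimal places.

With design matrix A, AᵀA = [[24018, 2132, 234]; [2132, 234, 20]; [234, 20, 4]] and Aᵀg = [-42100, -3612, -414]ᵀ.
Row-reducing yields p = -456325/229321, q = 637102/229321, r = -225221/229321.

p = -1.990, q = 2.778, r = -0.982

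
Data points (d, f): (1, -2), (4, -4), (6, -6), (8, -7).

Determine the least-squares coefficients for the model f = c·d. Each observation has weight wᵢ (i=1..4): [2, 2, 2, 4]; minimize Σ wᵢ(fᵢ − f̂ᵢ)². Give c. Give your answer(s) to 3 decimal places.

The normal system MᵀWM·[c]ᵀ = MᵀWf is [[362]]·[c]ᵀ = [-332]ᵀ.
c = (-332)/362 = -0.917127.

c = -0.917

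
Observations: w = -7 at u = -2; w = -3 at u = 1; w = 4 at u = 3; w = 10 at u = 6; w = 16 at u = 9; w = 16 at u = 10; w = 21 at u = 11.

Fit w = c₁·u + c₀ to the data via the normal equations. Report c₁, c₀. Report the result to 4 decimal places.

c₁ = 2.1176, c₀ = -3.3529

Entries of MᵀM: Σu·u = 352, Σu = 38, Σ1 = 7.
Moment sums: Σu·w = 618, Σw = 57.
Normal equations: [[352, 38]; [38, 7]]·[c₁, c₀]ᵀ = [618, 57]ᵀ.
det = 352·7 − 38² = 1020.
c₁ = (618·7 − 38·57)/1020 = 36/17; c₀ = (352·57 − 38·618)/1020 = -57/17.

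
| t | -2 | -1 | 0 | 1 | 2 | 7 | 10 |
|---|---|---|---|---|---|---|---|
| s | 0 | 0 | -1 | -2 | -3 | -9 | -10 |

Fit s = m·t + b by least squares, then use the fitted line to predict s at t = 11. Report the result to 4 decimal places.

Normal-equation sums: Σt·t = 159, Σt = 17, Σ1 = 7.
And Σt·s = -171, Σs = -25.
So AᵀA·[m, b]ᵀ = Aᵀs: [[159, 17]; [17, 7]]·[m, b]ᵀ = [-171, -25]ᵀ.
Δ = 159·7 − 17² = 824.
m = ((-171)·7 − 17·(-25))/824 = -193/206; b = (159·(-25) − 17·(-171))/824 = -267/206.
At t = 11: ŝ = (-193/206)·(11) + (-267/206)·(1) = -1195/103.

ŝ = -11.6019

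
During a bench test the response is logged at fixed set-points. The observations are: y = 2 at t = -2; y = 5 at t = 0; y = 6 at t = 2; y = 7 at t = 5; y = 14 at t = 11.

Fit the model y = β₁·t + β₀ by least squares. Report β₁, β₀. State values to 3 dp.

The normal system MᵀM·[β₁, β₀]ᵀ = Mᵀy is [[154, 16]; [16, 5]]·[β₁, β₀]ᵀ = [197, 34]ᵀ.
Determinant 154·5 − 16² = 514.
β₁ = (197·5 − 16·34)/514 = 441/514; β₀ = (154·34 − 16·197)/514 = 1042/257.

β₁ = 0.858, β₀ = 4.054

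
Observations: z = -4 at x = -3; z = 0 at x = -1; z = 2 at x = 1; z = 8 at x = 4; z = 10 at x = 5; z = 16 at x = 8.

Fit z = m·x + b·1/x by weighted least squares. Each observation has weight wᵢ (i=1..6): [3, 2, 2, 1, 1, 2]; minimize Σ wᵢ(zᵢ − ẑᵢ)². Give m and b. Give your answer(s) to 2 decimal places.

The normal system MᵀWM·[m, b]ᵀ = MᵀWz is [[200, 11]; [11, 10721/2400]]·[m, b]ᵀ = [378, 16]ᵀ.
Determinant 200·(10721/2400) − 11² = 9269/12.
m = (378·(10721/2400) − 11·16)/(9269/12) = 1815069/926900; b = (200·16 − 11·378)/(9269/12) = -11496/9269.

m = 1.96, b = -1.24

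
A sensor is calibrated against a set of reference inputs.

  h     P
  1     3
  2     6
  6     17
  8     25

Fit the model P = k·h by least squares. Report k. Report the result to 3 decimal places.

k = 3.019

The normal equations are: 105·k = 317.
Hence k = 317 / 105 ≈ 3.01905.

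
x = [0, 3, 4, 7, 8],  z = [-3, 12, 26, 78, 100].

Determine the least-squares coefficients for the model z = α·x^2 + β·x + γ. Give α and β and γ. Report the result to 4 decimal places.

From the data, Σx^2·x^2 = 6834, Σx^2·x = 946, Σx^2 = 138, Σx·x = 138, Σx = 22, Σ1 = 5.
Moment sums: Σx^2·z = 10746, Σx·z = 1486, Σz = 213.
So AᵀA·[α, β, γ]ᵀ = Aᵀz: [[6834, 946, 138]; [946, 138, 22]; [138, 22, 5]]·[α, β, γ]ᵀ = [10746, 1486, 213]ᵀ.
Row-reducing yields α = 4561/3079, β = 3507/3079, γ = -10149/3079.

α = 1.4813, β = 1.1390, γ = -3.2962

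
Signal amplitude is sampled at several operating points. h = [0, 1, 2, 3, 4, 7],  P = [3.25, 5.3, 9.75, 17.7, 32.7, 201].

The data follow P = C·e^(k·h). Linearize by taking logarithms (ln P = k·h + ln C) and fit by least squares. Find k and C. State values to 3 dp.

Taking logs, ln P = k·h + ln C, so regress ln P on h.
Σh = 17.0000, Σ(h)² = 79.0000, Σln P = 16.7879, Σh·ln P = 65.9156.
Normal system: [[79.0000, 17.0000]; [17.0000, 6]]·[k, ln C]ᵀ = [65.9156, 16.7879]ᵀ.
Δ = 79.0000·6 − (17.0000)² = 185.0000; k = (65.9156·6 − 17.0000·16.7879)/185.0000 = 0.59513, ln C = (79.0000·16.7879 − 17.0000·65.9156)/185.0000 = 1.11177, so C = exp(1.11177) = 3.03973.

k = 0.595, C = 3.040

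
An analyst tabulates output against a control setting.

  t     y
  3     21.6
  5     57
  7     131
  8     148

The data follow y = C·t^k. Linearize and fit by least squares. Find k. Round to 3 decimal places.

Let Y = ln y. Fitting Y = k·ln t + ln C by least squares:
Over the data: Σln t = 6.7334, Σ(ln t)² = 11.9079, Σln y = 16.9882, Σln t·ln y = 29.7608.
Normal system: [[11.9079, 6.7334]; [6.7334, 4]]·[k, ln C]ᵀ = [29.7608, 16.9882]ᵀ.
Slope k = (n·Σln t·ln y − Σln t·Σln y)/(n·Σ(ln t)² − (Σln t)²) = (4·29.7608 − 6.7334·16.9882)/2.2928 = 2.03038; ln C = (Σln y − k·Σln t)/n = 0.82920.

k = 2.030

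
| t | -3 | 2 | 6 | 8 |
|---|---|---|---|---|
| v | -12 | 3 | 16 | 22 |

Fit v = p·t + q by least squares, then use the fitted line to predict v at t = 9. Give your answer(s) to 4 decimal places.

v̂ = 25.1095

Normal-equation sums: Σt·t = 113, Σt = 13, Σ1 = 4.
Right-hand side: Σt·v = 314, Σv = 29.
Eliminating q: 4·(row 1) − 13·(row 2) gives 283·p = 4·314 − 13·29 = 879, so p = 879/283.
Then q = (29 − 13·(879/283))/4 = -805/283.
At t = 9: v̂ = (879/283)·(9) + (-805/283)·(1) = 7106/283.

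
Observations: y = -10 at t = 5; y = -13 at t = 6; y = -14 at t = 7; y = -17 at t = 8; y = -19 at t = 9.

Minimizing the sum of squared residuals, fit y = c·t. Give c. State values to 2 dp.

c = -2.09

The normal system AᵀA·[c]ᵀ = Aᵀy is [[255]]·[c]ᵀ = [-533]ᵀ.
c = (-533)/255 = -2.0902.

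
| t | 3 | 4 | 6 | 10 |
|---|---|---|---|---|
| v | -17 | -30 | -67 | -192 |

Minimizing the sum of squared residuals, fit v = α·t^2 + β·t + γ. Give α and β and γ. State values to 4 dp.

α = -2.0780, β = 2.0425, γ = -4.6065

Sums needed: Σt^2·t^2 = 11633, Σt^2·t = 1307, Σt^2 = 161, Σt·t = 161, Σt = 23, Σ1 = 4.
Moment sums: Σt^2·v = -22245, Σt·v = -2493, Σv = -306.
Normal equations: [[11633, 1307, 161]; [1307, 161, 23]; [161, 23, 4]]·[α, β, γ]ᵀ = [-22245, -2493, -306]ᵀ.
Row-reducing yields α = -773/372, β = 3799/1860, γ = -714/155.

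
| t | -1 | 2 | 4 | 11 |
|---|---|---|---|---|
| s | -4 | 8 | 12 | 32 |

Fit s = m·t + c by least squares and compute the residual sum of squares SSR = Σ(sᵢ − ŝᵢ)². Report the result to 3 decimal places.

SSR = 5.538

With design matrix M, MᵀM = [[142, 16]; [16, 4]] and Mᵀs = [420, 48]ᵀ.
Δ = 142·4 − 16² = 312.
m = (420·4 − 16·48)/312 = 38/13; c = (142·48 − 16·420)/312 = 4/13.
Residuals: -18/13, 24/13, 0, -6/13; SSR = 72/13.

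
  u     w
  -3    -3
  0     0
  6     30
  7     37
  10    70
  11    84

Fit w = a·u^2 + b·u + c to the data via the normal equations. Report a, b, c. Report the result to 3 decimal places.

The normal system XᵀX·[a, b, c]ᵀ = Xᵀw is [[28419, 2863, 315]; [2863, 315, 31]; [315, 31, 6]]·[a, b, c]ᵀ = [20030, 2072, 218]ᵀ.
Row-reducing yields a = 160873/313192, b = 629171/313192, c = -3605/3559.

a = 0.514, b = 2.009, c = -1.013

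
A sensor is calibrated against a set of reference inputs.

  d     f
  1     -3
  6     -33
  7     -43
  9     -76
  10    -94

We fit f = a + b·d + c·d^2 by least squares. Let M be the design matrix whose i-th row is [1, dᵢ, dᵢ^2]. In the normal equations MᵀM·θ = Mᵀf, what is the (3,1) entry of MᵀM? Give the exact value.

267

Row 3 ↔ basis d^2, column 1 ↔ basis 1, so (MᵀM)_{3,1} = Σᵢ d^2 = (1)·(1) + (36)·(1) + (49)·(1) + (81)·(1) + (100)·(1) = 267.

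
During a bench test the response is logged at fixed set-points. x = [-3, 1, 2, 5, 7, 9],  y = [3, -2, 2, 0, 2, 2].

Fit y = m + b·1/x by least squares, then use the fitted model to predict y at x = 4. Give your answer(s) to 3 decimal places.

Forming MᵀM = [[6, 1021/630]; [1021/630, 569101/396900]] and Mᵀy = [7, -94/63]ᵀ gives MᵀM·[m, b]ᵀ = Mᵀy.
Δ = 6·(569101/396900) − (1021/630)² = 474433/79380.
m = (7·(569101/396900) − (1021/630)·(-94/63))/(474433/79380) = 4943447/2372165; b = (6·(-94/63) − (1021/630)·7)/(474433/79380) = -1611162/474433.
At x = 4: ŷ = (4943447/2372165)·(1) + (-1611162/474433)·(1/4) = 5858989/4744330.

ŷ = 1.235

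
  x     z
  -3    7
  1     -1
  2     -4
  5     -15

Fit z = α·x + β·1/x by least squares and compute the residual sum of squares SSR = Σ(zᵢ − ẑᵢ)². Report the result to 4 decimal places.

SSR = 2.3193

The normal equations are: 39·α + 4·β = -105;  4·α + (1261/900)·β = -25/3.
(Σx·x = 39, Σx·1/x = 4, Σ1/x·1/x = 1261/900, Σx·z = -105, Σ1/x·z = -25/3.)
Determinant 39·(1261/900) − 4² = 11593/300.
α = ((-105)·(1261/900) − 4·(-25/3))/(11593/300) = -34135/11593; β = (39·(-25/3) − 4·(-105))/(11593/300) = 28500/11593.
Residuals: -11754/11593, -5958/11593, 7648/11593, -8920/11593; SSR = 26888/11593.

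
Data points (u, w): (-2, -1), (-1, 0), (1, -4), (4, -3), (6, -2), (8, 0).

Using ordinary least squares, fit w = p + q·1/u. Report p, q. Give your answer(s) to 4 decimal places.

p = -1.6534, q = -1.9162

XᵀX·[p, q]ᵀ = Xᵀw reads: 6·p + (1/24)·q = -10;  (1/24)·p + (1357/576)·q = -55/12.
Determinant 6·(1357/576) − (1/24)² = 8141/576.
p = ((-10)·(1357/576) − (1/24)·(-55/12))/(8141/576) = -13460/8141; q = (6·(-55/12) − (1/24)·(-10))/(8141/576) = -15600/8141.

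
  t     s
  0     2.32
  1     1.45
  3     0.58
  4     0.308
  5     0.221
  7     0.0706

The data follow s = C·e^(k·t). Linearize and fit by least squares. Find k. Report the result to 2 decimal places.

k = -0.50

Let Y = ln s. Fitting Y = k·t + ln C by least squares:
Sums: Σt = 20.0000, Σ(t)² = 100.0000, Σln s = -4.6696, Σt·ln s = -32.0763.
Normal system: [[100.0000, 20.0000]; [20.0000, 6]]·[k, ln C]ᵀ = [-32.0763, -4.6696]ᵀ.
Δ = 100.0000·6 − (20.0000)² = 200.0000; k = (-32.0763·6 − 20.0000·-4.6696)/200.0000 = -0.49533, ln C = (100.0000·-4.6696 − 20.0000·-32.0763)/200.0000 = 0.87284.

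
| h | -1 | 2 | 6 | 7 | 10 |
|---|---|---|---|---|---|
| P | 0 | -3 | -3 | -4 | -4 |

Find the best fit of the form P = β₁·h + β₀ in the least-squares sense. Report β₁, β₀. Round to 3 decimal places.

β₁ = -0.332, β₀ = -1.209

From the data, Σh·h = 190, Σh = 24, Σ1 = 5.
Right-hand side: Σh·P = -92, ΣP = -14.
So XᵀX·[β₁, β₀]ᵀ = XᵀP: [[190, 24]; [24, 5]]·[β₁, β₀]ᵀ = [-92, -14]ᵀ.
Δ = 190·5 − 24² = 374.
β₁ = ((-92)·5 − 24·(-14))/374 = -62/187; β₀ = (190·(-14) − 24·(-92))/374 = -226/187.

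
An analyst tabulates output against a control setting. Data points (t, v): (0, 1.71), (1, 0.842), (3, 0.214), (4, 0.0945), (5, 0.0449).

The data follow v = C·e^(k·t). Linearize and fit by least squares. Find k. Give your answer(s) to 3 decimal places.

k = -0.726

Linearized form: ln v = k·t + ln C. From the 5 transformed points,
AᵀA = [[51.0000, 13.0000]; [13.0000, 5]], rhs = [-29.7505, -6.6397]ᵀ  (here Σt = 13.0000, Σ(t)² = 51.0000, Σln v = -6.6397, Σt·ln v = -29.7505).
Solving (det = 86.0000): k = -0.72600, ln C = 0.55966.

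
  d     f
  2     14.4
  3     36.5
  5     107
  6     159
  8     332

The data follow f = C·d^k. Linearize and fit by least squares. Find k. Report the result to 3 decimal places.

With ln fᵢ as the transformed response and ln dᵢ as the regressor:
XᵀX = [[11.8122, 7.2724]; [7.2724, 5]], rhs = [34.4752, 21.8114]ᵀ  (here Σln d = 7.2724, Σ(ln d)² = 11.8122, Σln f = 21.8114, Σln d·ln f = 34.4752).
Slope k = (n·Σln d·ln f − Σln d·Σln f)/(n·Σ(ln d)² − (Σln d)²) = (5·34.4752 − 7.2724·21.8114)/6.1731 = 2.22815; ln C = (Σln f − k·Σln d)/n = 1.12149.

k = 2.228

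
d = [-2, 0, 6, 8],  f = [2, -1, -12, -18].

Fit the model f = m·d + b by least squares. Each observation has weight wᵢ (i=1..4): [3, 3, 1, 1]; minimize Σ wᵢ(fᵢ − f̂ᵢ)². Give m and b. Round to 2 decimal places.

m = -1.93, b = -1.44

AᵀWA·[m, b]ᵀ = AᵀWf reads: 112·m + 8·b = -228;  8·m + 8·b = -27.
Eliminating b: 8·(row 1) − 8·(row 2) gives 832·m = 8·(-228) − 8·(-27) = -1608, so m = -201/104.
Then b = ((-27) − 8·(-201/104))/8 = -75/52.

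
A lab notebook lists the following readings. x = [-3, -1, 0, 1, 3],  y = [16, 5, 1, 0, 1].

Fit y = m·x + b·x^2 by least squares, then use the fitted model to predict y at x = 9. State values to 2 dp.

ŷ = 55.54

Entries of AᵀA: Σx·x = 20, Σx·x^2 = 0, Σx^2·x^2 = 164.
Moment sums: Σx·y = -50, Σx^2·y = 158.
Determinant 20·164 − 0² = 3280.
m = ((-50)·164 − 0·158)/3280 = -5/2; b = (20·158 − 0·(-50))/3280 = 79/82.
At x = 9: ŷ = (-5/2)·(9) + (79/82)·(81) = 2277/41.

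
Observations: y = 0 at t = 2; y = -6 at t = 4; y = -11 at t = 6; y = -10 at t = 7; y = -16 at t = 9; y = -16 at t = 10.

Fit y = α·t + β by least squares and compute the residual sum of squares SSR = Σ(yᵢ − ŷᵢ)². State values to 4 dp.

SSR = 8.8309

AᵀA·[α, β]ᵀ = Aᵀy reads: 286·α + 38·β = -464;  38·α + 6·β = -59.
(Σt·t = 286, Σt = 38, Σ1 = 6, Σt·y = -464, Σy = -59.)
det = 286·6 − 38² = 272.
α = ((-464)·6 − 38·(-59))/272 = -271/136; β = (286·(-59) − 38·(-464))/272 = 379/136.
Residuals: 163/136, -111/136, -249/136, 79/68, -29/34, 155/136; SSR = 1201/136.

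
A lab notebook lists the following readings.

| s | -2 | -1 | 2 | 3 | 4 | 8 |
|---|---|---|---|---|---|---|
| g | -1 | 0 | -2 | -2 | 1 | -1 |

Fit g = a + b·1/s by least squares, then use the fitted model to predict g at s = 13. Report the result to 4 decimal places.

ĝ = -0.9296

Normal-equation sums: Σ1 = 6, Σ1/s = -7/24, Σ1/s·1/s = 973/576.
For Xᵀg: Σg = -5, Σ1/s·g = -25/24.
XᵀX·[a, b]ᵀ = Xᵀg becomes [[6, -7/24]; [-7/24, 973/576]]·[a, b]ᵀ = [-5, -25/24]ᵀ.
Δ = 6·(973/576) − (-7/24)² = 5789/576.
a = ((-5)·(973/576) − (-7/24)·(-25/24))/(5789/576) = -720/827; b = (6·(-25/24) − (-7/24)·(-5))/(5789/576) = -4440/5789.
At s = 13: ĝ = (-720/827)·(1) + (-4440/5789)·(1/13) = -69960/75257.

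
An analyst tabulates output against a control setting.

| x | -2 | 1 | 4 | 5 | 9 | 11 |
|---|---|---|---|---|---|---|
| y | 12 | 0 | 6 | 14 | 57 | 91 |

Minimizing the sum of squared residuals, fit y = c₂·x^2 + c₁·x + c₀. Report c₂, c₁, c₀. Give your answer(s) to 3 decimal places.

c₂ = 0.990, c₁ = -2.812, c₀ = 2.198

The normal equations are: 22100·c₂ + 2242·c₁ + 248·c₀ = 16122;  2242·c₂ + 248·c₁ + 28·c₀ = 1584;  248·c₂ + 28·c₁ + 6·c₀ = 180.
(Σx^2·x^2 = 22100, Σx^2·x = 2242, Σx^2 = 248, Σx·x = 248, Σx = 28, Σ1 = 6, Σx^2·y = 16122, Σx·y = 1584, Σy = 180.)
Solving the 3×3 system (Gaussian elimination) gives c₂ = 52924/53455, c₁ = -150293/53455, c₀ = 117492/53455.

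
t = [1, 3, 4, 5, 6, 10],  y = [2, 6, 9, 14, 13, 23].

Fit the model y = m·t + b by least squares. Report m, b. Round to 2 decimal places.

The normal equations are: 187·m + 29·b = 434;  29·m + 6·b = 67.
Eliminating b: 6·(row 1) − 29·(row 2) gives 281·m = 6·434 − 29·67 = 661, so m = 661/281.
Then b = (67 − 29·(661/281))/6 = -57/281.

m = 2.35, b = -0.20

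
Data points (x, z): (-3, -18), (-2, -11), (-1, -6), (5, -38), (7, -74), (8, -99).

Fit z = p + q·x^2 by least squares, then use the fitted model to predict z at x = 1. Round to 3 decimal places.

Normal-equation sums: Σ1 = 6, Σx^2 = 152, Σx^2·x^2 = 7220.
And Σz = -246, Σx^2·z = -11124.
Δ = 6·7220 − 152² = 20216.
p = ((-246)·7220 − 152·(-11124))/20216 = -561/133; q = (6·(-11124) − 152·(-246))/20216 = -3669/2527.
At x = 1: ẑ = (-561/133)·(1) + (-3669/2527)·(1) = -14328/2527.

ẑ = -5.670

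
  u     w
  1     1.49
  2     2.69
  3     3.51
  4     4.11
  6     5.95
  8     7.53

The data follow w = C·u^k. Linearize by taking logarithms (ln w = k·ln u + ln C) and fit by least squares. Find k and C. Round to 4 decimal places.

k = 0.7633, C = 1.5116

Linearized form: ln w = k·ln u + ln C. From the 6 transformed points,
Over the data: Σln u = 7.0493, Σ(ln u)² = 11.1437, Σln w = 7.8596, Σln u·ln w = 11.4183.
Normal system: [[11.1437, 7.0493]; [7.0493, 6]]·[k, ln C]ᵀ = [11.4183, 7.8596]ᵀ.
Slope k = (n·Σln u·ln w − Σln u·Σln w)/(n·Σ(ln u)² − (Σln u)²) = (6·11.4183 − 7.0493·7.8596)/17.1702 = 0.76327; ln C = (Σln w − k·Σln u)/n = 0.41320, so C = exp(0.41320) = 1.51165.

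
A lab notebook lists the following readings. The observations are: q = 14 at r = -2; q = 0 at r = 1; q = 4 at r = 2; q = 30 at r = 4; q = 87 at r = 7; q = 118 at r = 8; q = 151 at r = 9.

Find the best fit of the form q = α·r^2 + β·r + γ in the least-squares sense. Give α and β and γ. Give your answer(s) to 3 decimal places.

The normal system MᵀM·[α, β, γ]ᵀ = Mᵀq is [[13347, 1649, 219]; [1649, 219, 29]; [219, 29, 7]]·[α, β, γ]ᵀ = [24598, 3012, 404]ᵀ.
Row-reducing yields α = 165869/80482, β = -77483/40241, γ = 97633/80482.

α = 2.061, β = -1.925, γ = 1.213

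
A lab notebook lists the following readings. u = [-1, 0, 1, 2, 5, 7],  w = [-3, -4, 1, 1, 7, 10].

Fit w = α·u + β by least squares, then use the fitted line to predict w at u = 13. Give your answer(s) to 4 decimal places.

With design matrix M, MᵀM = [[80, 14]; [14, 6]] and Mᵀw = [111, 12]ᵀ.
Eliminating β: 6·(row 1) − 14·(row 2) gives 284·α = 6·111 − 14·12 = 498, so α = 249/142.
Then β = (12 − 14·(249/142))/6 = -297/142.
At u = 13: ŵ = (249/142)·(13) + (-297/142)·(1) = 1470/71.

ŵ = 20.7042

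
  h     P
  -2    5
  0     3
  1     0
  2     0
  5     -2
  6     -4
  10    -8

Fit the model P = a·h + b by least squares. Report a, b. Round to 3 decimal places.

a = -1.042, b = 2.419

With design matrix X, XᵀX = [[170, 22]; [22, 7]] and XᵀP = [-124, -6]ᵀ.
Determinant 170·7 − 22² = 706.
a = ((-124)·7 − 22·(-6))/706 = -368/353; b = (170·(-6) − 22·(-124))/706 = 854/353.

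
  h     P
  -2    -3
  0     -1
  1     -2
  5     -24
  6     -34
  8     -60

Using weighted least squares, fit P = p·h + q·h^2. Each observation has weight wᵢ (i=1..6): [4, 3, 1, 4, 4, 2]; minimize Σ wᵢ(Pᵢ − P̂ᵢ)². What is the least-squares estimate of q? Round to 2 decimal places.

q = -0.90

Forming AᵀWA = [[389, 2357]; [2357, 15941]] and AᵀWP = [-2234, -15026]ᵀ gives AᵀWA·[p, q]ᵀ = AᵀWP.
Determinant 389·15941 − 2357² = 645600.
p = ((-2234)·15941 − 2357·(-15026))/645600 = -8163/26900; q = (389·(-15026) − 2357·(-2234))/645600 = -24149/26900.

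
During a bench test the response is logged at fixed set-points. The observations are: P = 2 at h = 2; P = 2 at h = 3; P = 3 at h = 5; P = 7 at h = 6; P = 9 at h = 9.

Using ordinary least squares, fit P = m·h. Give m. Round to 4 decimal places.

Setting ∂/∂m … = 0 gives: 155·m = 148.
m = 148/155 = 0.954839.

m = 0.9548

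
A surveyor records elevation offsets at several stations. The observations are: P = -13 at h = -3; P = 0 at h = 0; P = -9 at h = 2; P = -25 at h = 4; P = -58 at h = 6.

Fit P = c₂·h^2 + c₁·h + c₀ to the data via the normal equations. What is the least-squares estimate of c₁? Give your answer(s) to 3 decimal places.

Entries of XᵀX: Σh^2·h^2 = 1649, Σh^2·h = 261, Σh^2 = 65, Σh·h = 65, Σh = 9, Σ1 = 5.
For XᵀP: Σh^2·P = -2641, Σh·P = -427, ΣP = -105.
So XᵀX·[c₂, c₁, c₀]ᵀ = XᵀP: [[1649, 261, 65]; [261, 65, 9]; [65, 9, 5]]·[c₂, c₁, c₀]ᵀ = [-2641, -427, -105]ᵀ.
Row-reducing yields c₂ = -8749/5781, c₁ = -1585/3854, c₀ = -6769/11562.

c₁ = -0.411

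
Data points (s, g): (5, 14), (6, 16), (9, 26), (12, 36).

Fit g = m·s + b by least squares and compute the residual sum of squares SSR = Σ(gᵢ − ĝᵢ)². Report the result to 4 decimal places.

Entries of XᵀX: Σs·s = 286, Σs = 32, Σ1 = 4.
For Xᵀg: Σs·g = 832, Σg = 92.
So XᵀX·[m, b]ᵀ = Xᵀg: [[286, 32]; [32, 4]]·[m, b]ᵀ = [832, 92]ᵀ.
Determinant 286·4 − 32² = 120.
m = (832·4 − 32·92)/120 = 16/5; b = (286·92 − 32·832)/120 = -13/5.
Residuals: 3/5, -3/5, -1/5, 1/5; SSR = 4/5.

SSR = 0.8000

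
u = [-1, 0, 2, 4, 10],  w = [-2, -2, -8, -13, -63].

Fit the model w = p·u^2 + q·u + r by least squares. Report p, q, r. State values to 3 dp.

With design matrix M, MᵀM = [[10273, 1071, 121]; [1071, 121, 15]; [121, 15, 5]] and Mᵀw = [-6542, -696, -88]ᵀ.
Inverting the 3×3 Gram matrix, [p, q, r]ᵀ = [-18429/35588, -30609/35588, -22135/8897]ᵀ.

p = -0.518, q = -0.860, r = -2.488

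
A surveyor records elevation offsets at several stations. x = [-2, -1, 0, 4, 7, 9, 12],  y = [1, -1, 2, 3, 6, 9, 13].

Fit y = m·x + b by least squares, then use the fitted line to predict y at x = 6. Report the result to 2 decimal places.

ŷ = 6.34

Forming MᵀM = [[295, 29]; [29, 7]] and Mᵀy = [290, 33]ᵀ gives MᵀM·[m, b]ᵀ = Mᵀy.
det = 295·7 − 29² = 1224.
m = (290·7 − 29·33)/1224 = 1073/1224; b = (295·33 − 29·290)/1224 = 1325/1224.
At x = 6: ŷ = (1073/1224)·(6) + (1325/1224)·(1) = 7763/1224.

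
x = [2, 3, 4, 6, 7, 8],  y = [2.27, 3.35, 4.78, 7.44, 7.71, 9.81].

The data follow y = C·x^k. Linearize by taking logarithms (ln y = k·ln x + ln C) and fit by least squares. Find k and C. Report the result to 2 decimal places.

k = 1.04, C = 1.10

Let Y = ln y. Fitting Y = k·ln x + ln C by least squares:
XᵀX = [[14.9303, 8.9952]; [8.9952, 6]], rhs = [16.3838, 9.9260]ᵀ  (here Σln x = 8.9952, Σ(ln x)² = 14.9303, Σln y = 9.9260, Σln x·ln y = 16.3838).
Δ = 14.9303·6 − (8.9952)² = 8.6686; k = (16.3838·6 − 8.9952·9.9260)/8.6686 = 1.04018, ln C = (14.9303·9.9260 − 8.9952·16.3838)/8.6686 = 0.09490, so C = exp(0.09490) = 1.09955.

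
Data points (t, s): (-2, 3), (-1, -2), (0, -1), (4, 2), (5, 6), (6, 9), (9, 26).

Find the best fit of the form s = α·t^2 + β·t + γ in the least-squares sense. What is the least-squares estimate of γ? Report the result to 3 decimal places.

γ = -1.456

From the data, Σt^2·t^2 = 8755, Σt^2·t = 1125, Σt^2 = 163, Σt·t = 163, Σt = 21, Σ1 = 7.
Moment sums: Σt^2·s = 2622, Σt·s = 322, Σs = 43.
Normal equations: [[8755, 1125, 163]; [1125, 163, 21]; [163, 21, 7]]·[α, β, γ]ᵀ = [2622, 322, 43]ᵀ.
Inverting the 3×3 Gram matrix, [α, β, γ]ᵀ = [4301/10002, -5367/6668, -29119/20004]ᵀ.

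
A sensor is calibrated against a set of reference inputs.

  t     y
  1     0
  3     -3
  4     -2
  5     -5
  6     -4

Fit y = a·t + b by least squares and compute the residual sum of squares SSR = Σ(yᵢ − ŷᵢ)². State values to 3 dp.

SSR = 3.730

From the data, Σt·t = 87, Σt = 19, Σ1 = 5.
For Mᵀy: Σt·y = -66, Σy = -14.
Eliminating b: 5·(row 1) − 19·(row 2) gives 74·a = 5·(-66) − 19·(-14) = -64, so a = -32/37.
Then b = ((-14) − 19·(-32/37))/5 = 18/37.
Residuals: 14/37, -33/37, 36/37, -43/37, 26/37; SSR = 138/37.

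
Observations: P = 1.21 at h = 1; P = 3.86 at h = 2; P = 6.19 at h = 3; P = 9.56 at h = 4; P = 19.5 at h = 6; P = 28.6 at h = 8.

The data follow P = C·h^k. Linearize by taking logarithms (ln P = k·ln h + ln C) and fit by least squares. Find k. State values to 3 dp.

k = 1.513

Let Y = ln P. Fitting Y = k·ln h + ln C by least squares:
Σln h = 7.0493, Σ(ln h)² = 11.1437, Σln P = 11.9456, Σln h·ln P = 18.3641.
Equations: 11.1437·k + 7.0493·ln C = 18.3641;  7.0493·k + 6·ln C = 11.9456.
Δ = 11.1437·6 − (7.0493)² = 17.1702; k = (18.3641·6 − 7.0493·11.9456)/17.1702 = 1.51289, ln C = (11.1437·11.9456 − 7.0493·18.3641)/17.1702 = 0.21348.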